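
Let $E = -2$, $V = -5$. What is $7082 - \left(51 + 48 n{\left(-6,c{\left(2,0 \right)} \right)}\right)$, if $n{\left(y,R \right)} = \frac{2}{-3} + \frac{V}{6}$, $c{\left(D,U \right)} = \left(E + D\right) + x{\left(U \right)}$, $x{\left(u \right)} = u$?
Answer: $7103$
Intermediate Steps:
$c{\left(D,U \right)} = -2 + D + U$ ($c{\left(D,U \right)} = \left(-2 + D\right) + U = -2 + D + U$)
$n{\left(y,R \right)} = - \frac{3}{2}$ ($n{\left(y,R \right)} = \frac{2}{-3} - \frac{5}{6} = 2 \left(- \frac{1}{3}\right) - \frac{5}{6} = - \frac{2}{3} - \frac{5}{6} = - \frac{3}{2}$)
$7082 - \left(51 + 48 n{\left(-6,c{\left(2,0 \right)} \right)}\right) = 7082 - -21 = 7082 + \left(72 - 51\right) = 7082 + 21 = 7103$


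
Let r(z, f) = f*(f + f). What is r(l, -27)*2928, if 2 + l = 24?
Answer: 4269024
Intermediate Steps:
l = 22 (l = -2 + 24 = 22)
r(z, f) = 2*f² (r(z, f) = f*(2*f) = 2*f²)
r(l, -27)*2928 = (2*(-27)²)*2928 = (2*729)*2928 = 1458*2928 = 4269024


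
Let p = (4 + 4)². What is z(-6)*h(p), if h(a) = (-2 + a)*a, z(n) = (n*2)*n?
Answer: 285696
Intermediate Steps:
z(n) = 2*n² (z(n) = (2*n)*n = 2*n²)
p = 64 (p = 8² = 64)
h(a) = a*(-2 + a)
z(-6)*h(p) = (2*(-6)²)*(64*(-2 + 64)) = (2*36)*(64*62) = 72*3968 = 285696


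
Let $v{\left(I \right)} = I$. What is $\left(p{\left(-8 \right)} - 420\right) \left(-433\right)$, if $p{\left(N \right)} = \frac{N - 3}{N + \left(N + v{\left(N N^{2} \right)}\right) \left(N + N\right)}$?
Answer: $\frac{1511625083}{8312} \approx 1.8186 \cdot 10^{5}$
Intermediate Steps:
$p{\left(N \right)} = \frac{-3 + N}{N + 2 N \left(N + N^{3}\right)}$ ($p{\left(N \right)} = \frac{N - 3}{N + \left(N + N N^{2}\right) \left(N + N\right)} = \frac{-3 + N}{N + \left(N + N^{3}\right) 2 N} = \frac{-3 + N}{N + 2 N \left(N + N^{3}\right)}$)
$\left(p{\left(-8 \right)} - 420\right) \left(-433\right) = \left(\frac{-3 - 8}{\left(-8\right) \left(1 + 2 \left(-8\right) + 2 \left(-8\right)^{3}\right)} - 420\right) \left(-433\right) = \left(\left(- \frac{1}{8}\right) \frac{1}{1 - 16 + 2 \left(-512\right)} \left(-11\right) - 420\right) \left(-433\right) = \left(\left(- \frac{1}{8}\right) \frac{1}{1 - 16 - 1024} \left(-11\right) - 420\right) \left(-433\right) = \left(\left(- \frac{1}{8}\right) \frac{1}{-1039} \left(-11\right) - 420\right) \left(-433\right) = \left(\left(- \frac{1}{8}\right) \left(- \frac{1}{1039}\right) \left(-11\right) - 420\right) \left(-433\right) = \left(- \frac{11}{8312} - 420\right) \left(-433\right) = \left(- \frac{3491051}{8312}\right) \left(-433\right) = \frac{1511625083}{8312}$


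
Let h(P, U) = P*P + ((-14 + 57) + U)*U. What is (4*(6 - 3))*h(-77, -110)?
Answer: 159588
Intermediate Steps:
h(P, U) = P² + U*(43 + U) (h(P, U) = P² + (43 + U)*U = P² + U*(43 + U))
(4*(6 - 3))*h(-77, -110) = (4*(6 - 3))*((-77)² + (-110)² + 43*(-110)) = (4*3)*(5929 + 12100 - 4730) = 12*13299 = 159588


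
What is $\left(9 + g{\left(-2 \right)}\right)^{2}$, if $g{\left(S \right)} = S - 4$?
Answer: $9$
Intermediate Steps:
$g{\left(S \right)} = -4 + S$
$\left(9 + g{\left(-2 \right)}\right)^{2} = \left(9 - 6\right)^{2} = 3^{2} = 9$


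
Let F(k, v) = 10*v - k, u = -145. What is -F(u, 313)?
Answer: -3275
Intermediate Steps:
F(k, v) = -k + 10*v
-F(u, 313) = -(-1*(-145) + 10*313) = -(145 + 3130) = -1*3275 = -3275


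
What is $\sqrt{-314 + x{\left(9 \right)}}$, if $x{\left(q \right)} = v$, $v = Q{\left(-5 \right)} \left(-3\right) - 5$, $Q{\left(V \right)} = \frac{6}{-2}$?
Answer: $i \sqrt{310} \approx 17.607 i$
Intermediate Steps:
$Q{\left(V \right)} = -3$ ($Q{\left(V \right)} = 6 \left(- \frac{1}{2}\right) = -3$)
$v = 4$ ($v = \left(-3\right) \left(-3\right) - 5 = 9 - 5 = 4$)
$x{\left(q \right)} = 4$
$\sqrt{-314 + x{\left(9 \right)}} = \sqrt{-314 + 4} = \sqrt{-310} = i \sqrt{310}$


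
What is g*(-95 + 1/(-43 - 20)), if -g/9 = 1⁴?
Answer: 5986/7 ≈ 855.14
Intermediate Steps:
g = -9 (g = -9*1⁴ = -9*1 = -9)
g*(-95 + 1/(-43 - 20)) = -9*(-95 + 1/(-43 - 20)) = -9*(-95 + 1/(-63)) = -9*(-95 - 1/63) = -9*(-5986/63) = 5986/7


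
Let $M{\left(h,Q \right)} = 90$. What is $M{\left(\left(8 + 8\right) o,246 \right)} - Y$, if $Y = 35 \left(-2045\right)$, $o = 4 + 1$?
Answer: $71665$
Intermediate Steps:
$o = 5$
$Y = -71575$
$M{\left(\left(8 + 8\right) o,246 \right)} - Y = 90 - -71575 = 90 + 71575 = 71665$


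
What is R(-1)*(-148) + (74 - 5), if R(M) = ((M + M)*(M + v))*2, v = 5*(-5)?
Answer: -15323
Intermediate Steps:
v = -25
R(M) = 4*M*(-25 + M) (R(M) = ((M + M)*(M - 25))*2 = ((2*M)*(-25 + M))*2 = (2*M*(-25 + M))*2 = 4*M*(-25 + M))
R(-1)*(-148) + (74 - 5) = (4*(-1)*(-25 - 1))*(-148) + (74 - 5) = (4*(-1)*(-26))*(-148) + 69 = 104*(-148) + 69 = -15392 + 69 = -15323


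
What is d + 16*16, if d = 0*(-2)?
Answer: 256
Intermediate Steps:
d = 0
d + 16*16 = 0 + 16*16 = 0 + 256 = 256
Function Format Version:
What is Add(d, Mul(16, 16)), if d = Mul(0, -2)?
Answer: 256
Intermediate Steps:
d = 0
Add(d, Mul(16, 16)) = Add(0, Mul(16, 16)) = Add(0, 256) = 256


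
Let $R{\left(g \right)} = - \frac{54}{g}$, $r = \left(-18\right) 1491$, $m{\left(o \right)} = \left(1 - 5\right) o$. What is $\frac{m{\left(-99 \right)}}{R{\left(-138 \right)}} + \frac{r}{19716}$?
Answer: $\frac{3320959}{3286} \approx 1010.6$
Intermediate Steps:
$m{\left(o \right)} = - 4 o$
$r = -26838$
$\frac{m{\left(-99 \right)}}{R{\left(-138 \right)}} + \frac{r}{19716} = \frac{\left(-4\right) \left(-99\right)}{\left(-54\right) \frac{1}{-138}} - \frac{26838}{19716} = \frac{396}{\left(-54\right) \left(- \frac{1}{138}\right)} - \frac{4473}{3286} = \frac{396}{\frac{9}{23}} - \frac{4473}{3286} = 396 \cdot \frac{23}{9} - \frac{4473}{3286} = 1012 - \frac{4473}{3286} = \frac{3320959}{3286}$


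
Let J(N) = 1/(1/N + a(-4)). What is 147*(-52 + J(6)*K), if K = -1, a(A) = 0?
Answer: -8526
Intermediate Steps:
J(N) = N (J(N) = 1/(1/N + 0) = 1/(1/N) = N)
147*(-52 + J(6)*K) = 147*(-52 + 6*(-1)) = 147*(-52 - 6) = 147*(-58) = -8526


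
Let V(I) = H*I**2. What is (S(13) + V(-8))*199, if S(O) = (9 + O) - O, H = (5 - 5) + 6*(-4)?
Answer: -303873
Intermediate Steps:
H = -24 (H = 0 - 24 = -24)
S(O) = 9
V(I) = -24*I**2
(S(13) + V(-8))*199 = (9 - 24*(-8)**2)*199 = (9 - 24*64)*199 = (9 - 1536)*199 = -1527*199 = -303873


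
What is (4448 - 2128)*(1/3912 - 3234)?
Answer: -3668908030/489 ≈ -7.5029e+6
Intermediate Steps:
(4448 - 2128)*(1/3912 - 3234) = 2320*(1/3912 - 3234) = 2320*(-12651407/3912) = -3668908030/489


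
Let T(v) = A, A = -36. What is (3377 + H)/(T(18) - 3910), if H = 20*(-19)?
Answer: -2997/3946 ≈ -0.75950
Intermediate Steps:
T(v) = -36
H = -380
(3377 + H)/(T(18) - 3910) = (3377 - 380)/(-36 - 3910) = 2997/(-3946) = 2997*(-1/3946) = -2997/3946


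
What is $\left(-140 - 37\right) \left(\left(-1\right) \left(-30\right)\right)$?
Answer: $-5310$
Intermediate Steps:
$\left(-140 - 37\right) \left(\left(-1\right) \left(-30\right)\right) = \left(-177\right) 30 = -5310$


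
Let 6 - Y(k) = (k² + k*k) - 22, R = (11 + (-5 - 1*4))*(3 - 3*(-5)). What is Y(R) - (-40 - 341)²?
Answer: -147725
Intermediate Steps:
R = 36 (R = (11 + (-5 - 4))*(3 + 15) = (11 - 9)*18 = 2*18 = 36)
Y(k) = 28 - 2*k² (Y(k) = 6 - ((k² + k*k) - 22) = 6 - ((k² + k²) - 22) = 6 - (2*k² - 22) = 6 - (-22 + 2*k²) = 6 + (22 - 2*k²) = 28 - 2*k²)
Y(R) - (-40 - 341)² = (28 - 2*36²) - (-40 - 341)² = (28 - 2*1296) - 1*(-381)² = (28 - 2592) - 1*145161 = -2564 - 145161 = -147725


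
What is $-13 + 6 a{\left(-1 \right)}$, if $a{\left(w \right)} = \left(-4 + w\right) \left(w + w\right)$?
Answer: $47$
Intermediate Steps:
$a{\left(w \right)} = 2 w \left(-4 + w\right)$ ($a{\left(w \right)} = \left(-4 + w\right) 2 w = 2 w \left(-4 + w\right)$)
$-13 + 6 a{\left(-1 \right)} = -13 + 6 \cdot 2 \left(-1\right) \left(-4 - 1\right) = -13 + 6 \cdot 2 \left(-1\right) \left(-5\right) = -13 + 6 \cdot 10 = -13 + 60 = 47$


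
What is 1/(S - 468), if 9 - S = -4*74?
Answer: -1/163 ≈ -0.0061350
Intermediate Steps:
S = 305 (S = 9 - (-4)*74 = 9 - 1*(-296) = 9 + 296 = 305)
1/(S - 468) = 1/(305 - 468) = 1/(-163) = -1/163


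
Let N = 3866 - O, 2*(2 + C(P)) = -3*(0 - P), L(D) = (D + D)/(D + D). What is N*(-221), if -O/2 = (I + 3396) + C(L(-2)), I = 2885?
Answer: -3630367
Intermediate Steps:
L(D) = 1 (L(D) = (2*D)/((2*D)) = (2*D)*(1/(2*D)) = 1)
C(P) = -2 + 3*P/2 (C(P) = -2 + (-3*(0 - P))/2 = -2 + (-(-3)*P)/2 = -2 + (3*P)/2 = -2 + 3*P/2)
O = -12561 (O = -2*((2885 + 3396) + (-2 + (3/2)*1)) = -2*(6281 + (-2 + 3/2)) = -2*(6281 - 1/2) = -2*12561/2 = -12561)
N = 16427 (N = 3866 - 1*(-12561) = 3866 + 12561 = 16427)
N*(-221) = 16427*(-221) = -3630367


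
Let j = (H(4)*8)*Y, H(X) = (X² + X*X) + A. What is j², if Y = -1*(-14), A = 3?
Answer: 15366400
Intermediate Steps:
H(X) = 3 + 2*X² (H(X) = (X² + X*X) + 3 = (X² + X²) + 3 = 2*X² + 3 = 3 + 2*X²)
Y = 14
j = 3920 (j = ((3 + 2*4²)*8)*14 = ((3 + 2*16)*8)*14 = ((3 + 32)*8)*14 = (35*8)*14 = 280*14 = 3920)
j² = 3920² = 15366400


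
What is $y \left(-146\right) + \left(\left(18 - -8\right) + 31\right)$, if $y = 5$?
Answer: $-673$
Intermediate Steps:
$y \left(-146\right) + \left(\left(18 - -8\right) + 31\right) = 5 \left(-146\right) + \left(\left(18 - -8\right) + 31\right) = -730 + \left(\left(18 + 8\right) + 31\right) = -730 + \left(26 + 31\right) = -730 + 57 = -673$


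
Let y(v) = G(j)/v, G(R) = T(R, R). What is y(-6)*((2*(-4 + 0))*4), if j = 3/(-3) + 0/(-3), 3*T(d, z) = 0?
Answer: 0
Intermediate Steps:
T(d, z) = 0 (T(d, z) = (⅓)*0 = 0)
j = -1 (j = 3*(-⅓) + 0*(-⅓) = -1 + 0 = -1)
G(R) = 0
y(v) = 0 (y(v) = 0/v = 0)
y(-6)*((2*(-4 + 0))*4) = 0*((2*(-4 + 0))*4) = 0*((2*(-4))*4) = 0*(-8*4) = 0*(-32) = 0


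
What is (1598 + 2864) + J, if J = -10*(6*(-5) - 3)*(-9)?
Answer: 1492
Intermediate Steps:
J = -2970 (J = -10*(-30 - 3)*(-9) = -10*(-33)*(-9) = 330*(-9) = -2970)
(1598 + 2864) + J = (1598 + 2864) - 2970 = 4462 - 2970 = 1492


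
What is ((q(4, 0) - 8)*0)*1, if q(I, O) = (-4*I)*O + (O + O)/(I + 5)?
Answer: 0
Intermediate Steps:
q(I, O) = -4*I*O + 2*O/(5 + I) (q(I, O) = -4*I*O + (2*O)/(5 + I) = -4*I*O + 2*O/(5 + I))
((q(4, 0) - 8)*0)*1 = ((2*0*(1 - 10*4 - 2*4**2)/(5 + 4) - 8)*0)*1 = ((2*0*(1 - 40 - 2*16)/9 - 8)*0)*1 = ((2*0*(1/9)*(1 - 40 - 32) - 8)*0)*1 = ((2*0*(1/9)*(-71) - 8)*0)*1 = ((0 - 8)*0)*1 = -8*0*1 = 0*1 = 0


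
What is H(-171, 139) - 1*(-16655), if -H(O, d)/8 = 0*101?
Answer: 16655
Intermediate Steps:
H(O, d) = 0 (H(O, d) = -0*101 = -8*0 = 0)
H(-171, 139) - 1*(-16655) = 0 - 1*(-16655) = 0 + 16655 = 16655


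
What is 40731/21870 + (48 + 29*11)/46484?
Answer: 316894349/169434180 ≈ 1.8703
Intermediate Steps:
40731/21870 + (48 + 29*11)/46484 = 40731*(1/21870) + (48 + 319)*(1/46484) = 13577/7290 + 367*(1/46484) = 13577/7290 + 367/46484 = 316894349/169434180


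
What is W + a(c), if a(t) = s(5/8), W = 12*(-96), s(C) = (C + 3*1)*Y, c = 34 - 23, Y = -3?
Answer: -9303/8 ≈ -1162.9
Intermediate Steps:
c = 11
s(C) = -9 - 3*C (s(C) = (C + 3*1)*(-3) = (C + 3)*(-3) = (3 + C)*(-3) = -9 - 3*C)
W = -1152
a(t) = -87/8 (a(t) = -9 - 15/8 = -87/8)
W + a(c) = -1152 - 87/8 = -9303/8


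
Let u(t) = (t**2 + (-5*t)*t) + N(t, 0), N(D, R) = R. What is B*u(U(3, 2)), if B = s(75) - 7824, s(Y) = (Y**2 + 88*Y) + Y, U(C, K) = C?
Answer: -161136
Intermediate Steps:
s(Y) = Y**2 + 89*Y
u(t) = -4*t**2 (u(t) = (t**2 + (-5*t)*t) + 0 = (t**2 - 5*t**2) + 0 = -4*t**2 + 0 = -4*t**2)
B = 4476 (B = 75*(89 + 75) - 7824 = 75*164 - 7824 = 12300 - 7824 = 4476)
B*u(U(3, 2)) = 4476*(-4*3**2) = 4476*(-4*9) = 4476*(-36) = -161136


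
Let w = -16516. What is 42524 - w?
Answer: 59040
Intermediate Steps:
42524 - w = 42524 - 1*(-16516) = 42524 + 16516 = 59040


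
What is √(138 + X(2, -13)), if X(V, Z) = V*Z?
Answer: 4*√7 ≈ 10.583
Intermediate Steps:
√(138 + X(2, -13)) = √(138 + 2*(-13)) = √(138 - 26) = √112 = 4*√7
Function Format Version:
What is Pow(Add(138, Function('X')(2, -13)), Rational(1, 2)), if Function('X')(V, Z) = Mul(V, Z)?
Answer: Mul(4, Pow(7, Rational(1, 2))) ≈ 10.583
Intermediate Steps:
Pow(Add(138, Function('X')(2, -13)), Rational(1, 2)) = Pow(Add(138, Mul(2, -13)), Rational(1, 2)) = Pow(Add(138, -26), Rational(1, 2)) = Pow(112, Rational(1, 2)) = Mul(4, Pow(7, Rational(1, 2)))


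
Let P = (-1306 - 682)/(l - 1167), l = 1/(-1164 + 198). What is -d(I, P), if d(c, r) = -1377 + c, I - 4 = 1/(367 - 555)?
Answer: 258125/188 ≈ 1373.0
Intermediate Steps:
l = -1/966 (l = 1/(-966) = -1/966 ≈ -0.0010352)
I = 751/188 (I = 4 + 1/(367 - 555) = 4 + 1/(-188) = 4 - 1/188 = 751/188 ≈ 3.9947)
P = 1920408/1127323 (P = (-1306 - 682)/(-1/966 - 1167) = -1988/(-1127323/966) = -1988*(-966/1127323) = 1920408/1127323 ≈ 1.7035)
-d(I, P) = -(-1377 + 751/188) = -1*(-258125/188) = 258125/188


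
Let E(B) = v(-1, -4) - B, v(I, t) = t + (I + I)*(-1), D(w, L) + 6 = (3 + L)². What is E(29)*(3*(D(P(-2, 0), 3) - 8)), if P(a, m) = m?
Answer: -2046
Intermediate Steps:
D(w, L) = -6 + (3 + L)²
v(I, t) = t - 2*I (v(I, t) = t + (2*I)*(-1) = t - 2*I)
E(B) = -2 - B (E(B) = (-4 - 2*(-1)) - B = (-4 + 2) - B = -2 - B)
E(29)*(3*(D(P(-2, 0), 3) - 8)) = (-2 - 1*29)*(3*((-6 + (3 + 3)²) - 8)) = (-2 - 29)*(3*((-6 + 6²) - 8)) = -93*((-6 + 36) - 8) = -93*(30 - 8) = -93*22 = -31*66 = -2046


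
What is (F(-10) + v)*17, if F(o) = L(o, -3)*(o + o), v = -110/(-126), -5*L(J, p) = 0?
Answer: 935/63 ≈ 14.841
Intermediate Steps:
L(J, p) = 0 (L(J, p) = -⅕*0 = 0)
v = 55/63 (v = -110*(-1/126) = 55/63 ≈ 0.87302)
F(o) = 0 (F(o) = 0*(o + o) = 0*(2*o) = 0)
(F(-10) + v)*17 = (0 + 55/63)*17 = (55/63)*17 = 935/63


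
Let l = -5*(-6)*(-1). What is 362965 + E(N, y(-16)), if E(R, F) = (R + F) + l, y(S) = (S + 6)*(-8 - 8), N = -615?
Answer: 362480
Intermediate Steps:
y(S) = -96 - 16*S (y(S) = (6 + S)*(-16) = -96 - 16*S)
l = -30 (l = 30*(-1) = -30)
E(R, F) = -30 + F + R (E(R, F) = (R + F) - 30 = (F + R) - 30 = -30 + F + R)
362965 + E(N, y(-16)) = 362965 + (-30 + (-96 - 16*(-16)) - 615) = 362965 + (-30 + (-96 + 256) - 615) = 362965 + (-30 + 160 - 615) = 362965 - 485 = 362480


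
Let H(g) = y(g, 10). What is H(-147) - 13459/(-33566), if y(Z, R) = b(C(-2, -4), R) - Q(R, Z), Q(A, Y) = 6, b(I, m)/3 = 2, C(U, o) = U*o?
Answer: 13459/33566 ≈ 0.40097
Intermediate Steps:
b(I, m) = 6 (b(I, m) = 3*2 = 6)
y(Z, R) = 0 (y(Z, R) = 6 - 1*6 = 6 - 6 = 0)
H(g) = 0
H(-147) - 13459/(-33566) = 0 - 13459/(-33566) = 0 - 13459*(-1/33566) = 0 + 13459/33566 = 13459/33566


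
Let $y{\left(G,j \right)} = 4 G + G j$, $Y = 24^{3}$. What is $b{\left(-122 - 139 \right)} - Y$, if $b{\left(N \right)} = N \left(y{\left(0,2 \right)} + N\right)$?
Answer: $54297$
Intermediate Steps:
$Y = 13824$
$b{\left(N \right)} = N^{2}$ ($b{\left(N \right)} = N \left(0 \left(4 + 2\right) + N\right) = N \left(0 \cdot 6 + N\right) = N \left(0 + N\right) = N N = N^{2}$)
$b{\left(-122 - 139 \right)} - Y = \left(-122 - 139\right)^{2} - 13824 = \left(-261\right)^{2} - 13824 = 68121 - 13824 = 54297$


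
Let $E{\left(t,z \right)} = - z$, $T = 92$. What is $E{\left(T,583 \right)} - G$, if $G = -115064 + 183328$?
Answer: $-68847$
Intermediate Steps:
$G = 68264$
$E{\left(T,583 \right)} - G = \left(-1\right) 583 - 68264 = -583 - 68264 = -68847$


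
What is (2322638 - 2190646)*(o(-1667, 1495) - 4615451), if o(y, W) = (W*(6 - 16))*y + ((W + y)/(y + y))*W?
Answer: 4468003419497576/1667 ≈ 2.6803e+12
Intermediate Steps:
o(y, W) = -10*W*y + W*(W + y)/(2*y) (o(y, W) = (W*(-10))*y + ((W + y)/((2*y)))*W = (-10*W)*y + ((W + y)*(1/(2*y)))*W = -10*W*y + ((W + y)/(2*y))*W = -10*W*y + W*(W + y)/(2*y))
(2322638 - 2190646)*(o(-1667, 1495) - 4615451) = (2322638 - 2190646)*((1/2)*1495*(1495 - 1*(-1667)*(-1 + 20*(-1667)))/(-1667) - 4615451) = 131992*((1/2)*1495*(-1/1667)*(1495 - 1*(-1667)*(-1 - 33340)) - 4615451) = 131992*((1/2)*1495*(-1/1667)*(1495 - 1*(-1667)*(-33341)) - 4615451) = 131992*((1/2)*1495*(-1/1667)*(1495 - 55579447) - 4615451) = 131992*((1/2)*1495*(-1/1667)*(-55577952) - 4615451) = 131992*(41544519120/1667 - 4615451) = 131992*(33850562303/1667) = 4468003419497576/1667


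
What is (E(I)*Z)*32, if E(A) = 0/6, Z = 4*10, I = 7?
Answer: 0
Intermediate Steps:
Z = 40
E(A) = 0 (E(A) = 0*(1/6) = 0)
(E(I)*Z)*32 = (0*40)*32 = 0*32 = 0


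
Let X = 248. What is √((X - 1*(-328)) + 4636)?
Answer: 2*√1303 ≈ 72.194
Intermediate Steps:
√((X - 1*(-328)) + 4636) = √((248 - 1*(-328)) + 4636) = √((248 + 328) + 4636) = √(576 + 4636) = √5212 = 2*√1303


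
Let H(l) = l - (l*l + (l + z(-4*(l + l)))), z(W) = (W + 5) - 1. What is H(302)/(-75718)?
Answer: 44396/37859 ≈ 1.1727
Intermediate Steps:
z(W) = 4 + W (z(W) = (5 + W) - 1 = 4 + W)
H(l) = -4 - l² + 8*l (H(l) = l - (l*l + (l + (4 - 4*(l + l)))) = l - (l² + (l + (4 - 8*l))) = l - (l² + (4 - 7*l)) = l - (4 + l² - 7*l) = l + (-4 - l² + 7*l) = -4 - l² + 8*l)
H(302)/(-75718) = (-4 - 1*302² + 8*302)/(-75718) = (-4 - 1*91204 + 2416)*(-1/75718) = (-4 - 91204 + 2416)*(-1/75718) = -88792*(-1/75718) = 44396/37859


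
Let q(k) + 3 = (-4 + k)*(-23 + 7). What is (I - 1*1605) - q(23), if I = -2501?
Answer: -3799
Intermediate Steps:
q(k) = 61 - 16*k (q(k) = -3 + (-4 + k)*(-23 + 7) = -3 + (-4 + k)*(-16) = -3 + (64 - 16*k) = 61 - 16*k)
(I - 1*1605) - q(23) = (-2501 - 1*1605) - (61 - 16*23) = (-2501 - 1605) - (61 - 368) = -4106 - 1*(-307) = -4106 + 307 = -3799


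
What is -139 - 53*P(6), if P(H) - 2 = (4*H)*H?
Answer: -7877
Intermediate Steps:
P(H) = 2 + 4*H**2 (P(H) = 2 + (4*H)*H = 2 + 4*H**2)
-139 - 53*P(6) = -139 - 53*(2 + 4*6**2) = -139 - 53*(2 + 4*36) = -139 - 53*(2 + 144) = -139 - 53*146 = -139 - 7738 = -7877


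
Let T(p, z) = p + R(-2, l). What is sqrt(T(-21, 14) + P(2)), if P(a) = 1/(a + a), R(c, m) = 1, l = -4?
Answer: I*sqrt(79)/2 ≈ 4.4441*I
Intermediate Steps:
P(a) = 1/(2*a)
T(p, z) = 1 + p (T(p, z) = p + 1 = 1 + p)
sqrt(T(-21, 14) + P(2)) = sqrt((1 - 21) + (1/2)/2) = sqrt(-20 + (1/2)*(1/2)) = sqrt(-20 + 1/4) = sqrt(-79/4) = I*sqrt(79)/2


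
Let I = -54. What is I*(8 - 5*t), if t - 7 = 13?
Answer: 4968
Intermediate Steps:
t = 20 (t = 7 + 13 = 20)
I*(8 - 5*t) = -54*(8 - 5*20) = -54*(8 - 100) = -54*(-92) = 4968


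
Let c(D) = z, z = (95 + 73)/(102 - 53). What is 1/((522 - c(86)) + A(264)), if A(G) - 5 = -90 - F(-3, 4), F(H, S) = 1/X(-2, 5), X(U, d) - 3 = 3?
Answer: 42/18203 ≈ 0.0023073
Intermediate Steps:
X(U, d) = 6 (X(U, d) = 3 + 3 = 6)
F(H, S) = ⅙ (F(H, S) = 1/6 = ⅙)
A(G) = -511/6 (A(G) = 5 + (-90 - 1*⅙) = 5 + (-90 - ⅙) = 5 - 541/6 = -511/6)
z = 24/7 (z = 168/49 = 168*(1/49) = 24/7 ≈ 3.4286)
c(D) = 24/7
1/((522 - c(86)) + A(264)) = 1/((522 - 1*24/7) - 511/6) = 1/((522 - 24/7) - 511/6) = 1/(3630/7 - 511/6) = 1/(18203/42) = 42/18203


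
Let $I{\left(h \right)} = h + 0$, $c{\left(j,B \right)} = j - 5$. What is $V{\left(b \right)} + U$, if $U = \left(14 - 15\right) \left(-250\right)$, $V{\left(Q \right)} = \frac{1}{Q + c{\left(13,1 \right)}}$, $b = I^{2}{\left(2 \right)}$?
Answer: $\frac{3001}{12} \approx 250.08$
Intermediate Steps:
$c{\left(j,B \right)} = -5 + j$ ($c{\left(j,B \right)} = j - 5 = -5 + j$)
$I{\left(h \right)} = h$
$b = 4$ ($b = 2^{2} = 4$)
$V{\left(Q \right)} = \frac{1}{8 + Q}$ ($V{\left(Q \right)} = \frac{1}{Q + \left(-5 + 13\right)} = \frac{1}{Q + 8} = \frac{1}{8 + Q}$)
$U = 250$ ($U = \left(-1\right) \left(-250\right) = 250$)
$V{\left(b \right)} + U = \frac{1}{8 + 4} + 250 = \frac{1}{12} + 250 = \frac{3001}{12}$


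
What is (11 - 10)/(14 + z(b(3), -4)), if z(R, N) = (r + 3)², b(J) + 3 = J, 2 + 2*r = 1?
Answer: 4/81 ≈ 0.049383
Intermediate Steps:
r = -½ (r = -1 + (½)*1 = -1 + ½ = -½ ≈ -0.50000)
b(J) = -3 + J
z(R, N) = 25/4 (z(R, N) = (-½ + 3)² = (5/2)² = 25/4)
(11 - 10)/(14 + z(b(3), -4)) = (11 - 10)/(14 + 25/4) = 1/(81/4) = 1*(4/81) = 4/81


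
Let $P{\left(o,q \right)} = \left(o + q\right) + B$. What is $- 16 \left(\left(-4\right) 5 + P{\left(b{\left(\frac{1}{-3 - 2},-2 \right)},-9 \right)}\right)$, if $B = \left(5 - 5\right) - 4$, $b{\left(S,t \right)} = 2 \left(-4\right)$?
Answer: $656$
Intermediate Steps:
$b{\left(S,t \right)} = -8$
$B = -4$ ($B = 0 - 4 = -4$)
$P{\left(o,q \right)} = -4 + o + q$ ($P{\left(o,q \right)} = \left(o + q\right) - 4 = -4 + o + q$)
$- 16 \left(\left(-4\right) 5 + P{\left(b{\left(\frac{1}{-3 - 2},-2 \right)},-9 \right)}\right) = - 16 \left(\left(-4\right) 5 - 21\right) = - 16 \left(-20 - 21\right) = \left(-16\right) \left(-41\right) = 656$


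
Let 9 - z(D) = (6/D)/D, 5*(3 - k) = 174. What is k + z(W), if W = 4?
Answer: -927/40 ≈ -23.175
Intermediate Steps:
k = -159/5 (k = 3 - ⅕*174 = 3 - 174/5 = -159/5 ≈ -31.800)
z(D) = 9 - 6/D² (z(D) = 9 - 6/D/D = 9 - 6/D²)
k + z(W) = -159/5 + (9 - 6/4²) = -159/5 + (9 - 6*1/16) = -159/5 + (9 - 3/8) = -159/5 + 69/8 = -927/40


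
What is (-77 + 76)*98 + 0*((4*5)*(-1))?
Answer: -98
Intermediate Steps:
(-77 + 76)*98 + 0*((4*5)*(-1)) = -1*98 + 0*(20*(-1)) = -98 + 0*(-20) = -98 + 0 = -98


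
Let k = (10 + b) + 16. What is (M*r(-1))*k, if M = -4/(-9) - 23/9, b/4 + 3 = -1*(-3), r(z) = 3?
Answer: -494/3 ≈ -164.67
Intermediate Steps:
b = 0 (b = -12 + 4*(-1*(-3)) = -12 + 4*3 = -12 + 12 = 0)
M = -19/9 (M = -4*(-⅑) - 23*⅑ = 4/9 - 23/9 = -19/9 ≈ -2.1111)
k = 26 (k = (10 + 0) + 16 = 10 + 16 = 26)
(M*r(-1))*k = -19/9*3*26 = -19/3*26 = -494/3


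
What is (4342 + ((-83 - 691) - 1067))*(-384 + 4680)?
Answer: 10744296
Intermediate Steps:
(4342 + ((-83 - 691) - 1067))*(-384 + 4680) = (4342 + (-774 - 1067))*4296 = (4342 - 1841)*4296 = 2501*4296 = 10744296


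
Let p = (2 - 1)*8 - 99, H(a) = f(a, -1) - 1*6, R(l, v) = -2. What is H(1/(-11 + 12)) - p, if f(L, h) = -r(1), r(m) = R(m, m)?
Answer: 87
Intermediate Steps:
r(m) = -2
f(L, h) = 2 (f(L, h) = -1*(-2) = 2)
H(a) = -4 (H(a) = 2 - 1*6 = 2 - 6 = -4)
p = -91 (p = 1*8 - 99 = 8 - 99 = -91)
H(1/(-11 + 12)) - p = -4 - 1*(-91) = -4 + 91 = 87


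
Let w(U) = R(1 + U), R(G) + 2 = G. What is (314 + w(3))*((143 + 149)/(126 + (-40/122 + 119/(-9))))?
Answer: 50657328/61735 ≈ 820.56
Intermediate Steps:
R(G) = -2 + G
w(U) = -1 + U (w(U) = -2 + (1 + U) = -1 + U)
(314 + w(3))*((143 + 149)/(126 + (-40/122 + 119/(-9)))) = (314 + (-1 + 3))*((143 + 149)/(126 + (-40/122 + 119/(-9)))) = (314 + 2)*(292/(126 + (-40*1/122 + 119*(-⅑)))) = 316*(292/(126 + (-20/61 - 119/9))) = 316*(292/(126 - 7439/549)) = 316*(292/(61735/549)) = 316*(292*(549/61735)) = 316*(160308/61735) = 50657328/61735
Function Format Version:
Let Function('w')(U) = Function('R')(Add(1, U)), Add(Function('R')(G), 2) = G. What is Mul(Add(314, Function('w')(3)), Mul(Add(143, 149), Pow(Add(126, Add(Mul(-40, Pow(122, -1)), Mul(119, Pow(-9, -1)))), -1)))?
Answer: Rational(50657328, 61735) ≈ 820.56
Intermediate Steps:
Function('R')(G) = Add(-2, G)
Function('w')(U) = Add(-1, U) (Function('w')(U) = Add(-2, Add(1, U)) = Add(-1, U))
Mul(Add(314, Function('w')(3)), Mul(Add(143, 149), Pow(Add(126, Add(Mul(-40, Pow(122, -1)), Mul(119, Pow(-9, -1)))), -1))) = Mul(Add(314, Add(-1, 3)), Mul(Add(143, 149), Pow(Add(126, Add(Mul(-40, Pow(122, -1)), Mul(119, Pow(-9, -1)))), -1))) = Mul(Add(314, 2), Mul(292, Pow(Add(126, Add(Mul(-40, Rational(1, 122)), Mul(119, Rational(-1, 9)))), -1))) = Mul(316, Mul(292, Pow(Add(126, Add(Rational(-20, 61), Rational(-119, 9))), -1))) = Mul(316, Mul(292, Pow(Add(126, Rational(-7439, 549)), -1))) = Mul(316, Mul(292, Pow(Rational(61735, 549), -1))) = Mul(316, Mul(292, Rational(549, 61735))) = Mul(316, Rational(160308, 61735)) = Rational(50657328, 61735)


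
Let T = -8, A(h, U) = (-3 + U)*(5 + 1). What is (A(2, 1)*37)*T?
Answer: 3552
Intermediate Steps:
A(h, U) = -18 + 6*U (A(h, U) = (-3 + U)*6 = -18 + 6*U)
(A(2, 1)*37)*T = ((-18 + 6*1)*37)*(-8) = ((-18 + 6)*37)*(-8) = -12*37*(-8) = -444*(-8) = 3552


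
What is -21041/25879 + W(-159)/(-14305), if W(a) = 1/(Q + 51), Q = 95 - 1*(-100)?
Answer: -74043936109/91068977370 ≈ -0.81305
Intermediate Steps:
Q = 195 (Q = 95 + 100 = 195)
W(a) = 1/246 (W(a) = 1/(195 + 51) = 1/246)
-21041/25879 + W(-159)/(-14305) = -21041/25879 + (1/246)/(-14305) = -21041*1/25879 + (1/246)*(-1/14305) = -21041/25879 - 1/3519030 = -74043936109/91068977370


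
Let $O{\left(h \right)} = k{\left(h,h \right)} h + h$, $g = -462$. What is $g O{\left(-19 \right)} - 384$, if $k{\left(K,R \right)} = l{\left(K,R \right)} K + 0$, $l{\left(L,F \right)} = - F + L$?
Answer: $8394$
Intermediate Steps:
$l{\left(L,F \right)} = L - F$
$k{\left(K,R \right)} = K \left(K - R\right)$ ($k{\left(K,R \right)} = \left(K - R\right) K + 0 = K \left(K - R\right) + 0 = K \left(K - R\right)$)
$O{\left(h \right)} = h$ ($O{\left(h \right)} = h \left(h - h\right) h + h = h 0 h + h = 0 h + h = 0 + h = h$)
$g O{\left(-19 \right)} - 384 = \left(-462\right) \left(-19\right) - 384 = 8778 - 384 = 8394$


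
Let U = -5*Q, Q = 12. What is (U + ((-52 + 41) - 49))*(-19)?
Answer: 2280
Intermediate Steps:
U = -60 (U = -5*12 = -60)
(U + ((-52 + 41) - 49))*(-19) = (-60 + ((-52 + 41) - 49))*(-19) = (-60 + (-11 - 49))*(-19) = (-60 - 60)*(-19) = -120*(-19) = 2280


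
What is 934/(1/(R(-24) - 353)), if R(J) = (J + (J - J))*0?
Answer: -329702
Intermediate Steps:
R(J) = 0 (R(J) = (J + 0)*0 = J*0 = 0)
934/(1/(R(-24) - 353)) = 934/(1/(0 - 353)) = 934/(1/(-353)) = 934/(-1/353) = 934*(-353) = -329702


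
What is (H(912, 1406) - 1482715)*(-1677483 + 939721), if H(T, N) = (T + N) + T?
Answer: 1091507812570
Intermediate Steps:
H(T, N) = N + 2*T (H(T, N) = (N + T) + T = N + 2*T)
(H(912, 1406) - 1482715)*(-1677483 + 939721) = ((1406 + 2*912) - 1482715)*(-1677483 + 939721) = ((1406 + 1824) - 1482715)*(-737762) = (3230 - 1482715)*(-737762) = -1479485*(-737762) = 1091507812570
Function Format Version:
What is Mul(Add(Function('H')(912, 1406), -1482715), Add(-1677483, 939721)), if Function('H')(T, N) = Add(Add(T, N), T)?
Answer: 1091507812570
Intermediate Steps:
Function('H')(T, N) = Add(N, Mul(2, T)) (Function('H')(T, N) = Add(Add(N, T), T) = Add(N, Mul(2, T)))
Mul(Add(Function('H')(912, 1406), -1482715), Add(-1677483, 939721)) = Mul(Add(Add(1406, Mul(2, 912)), -1482715), Add(-1677483, 939721)) = Mul(Add(Add(1406, 1824), -1482715), -737762) = Mul(Add(3230, -1482715), -737762) = Mul(-1479485, -737762) = 1091507812570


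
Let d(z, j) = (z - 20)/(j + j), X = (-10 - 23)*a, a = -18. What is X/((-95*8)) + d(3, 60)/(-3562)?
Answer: -6347161/8121360 ≈ -0.78154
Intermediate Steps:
X = 594 (X = (-10 - 23)*(-18) = -33*(-18) = 594)
d(z, j) = (-20 + z)/(2*j) (d(z, j) = (-20 + z)/((2*j)) = (-20 + z)*(1/(2*j)) = (-20 + z)/(2*j))
X/((-95*8)) + d(3, 60)/(-3562) = 594/((-95*8)) + ((1/2)*(-20 + 3)/60)/(-3562) = 594/(-760) + ((1/2)*(1/60)*(-17))*(-1/3562) = 594*(-1/760) - 17/120*(-1/3562) = -297/380 + 17/427440 = -6347161/8121360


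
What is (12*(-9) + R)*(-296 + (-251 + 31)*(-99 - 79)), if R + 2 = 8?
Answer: -3964128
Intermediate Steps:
R = 6 (R = -2 + 8 = 6)
(12*(-9) + R)*(-296 + (-251 + 31)*(-99 - 79)) = (12*(-9) + 6)*(-296 + (-251 + 31)*(-99 - 79)) = (-108 + 6)*(-296 - 220*(-178)) = -102*(-296 + 39160) = -102*38864 = -3964128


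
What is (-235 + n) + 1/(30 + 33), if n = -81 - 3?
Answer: -20096/63 ≈ -318.98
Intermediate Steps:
n = -84
(-235 + n) + 1/(30 + 33) = (-235 - 84) + 1/(30 + 33) = -319 + 1/63 = -20096/63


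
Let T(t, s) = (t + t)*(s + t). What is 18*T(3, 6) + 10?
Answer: 982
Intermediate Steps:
T(t, s) = 2*t*(s + t) (T(t, s) = (2*t)*(s + t) = 2*t*(s + t))
18*T(3, 6) + 10 = 18*(2*3*(6 + 3)) + 10 = 18*(2*3*9) + 10 = 18*54 + 10 = 972 + 10 = 982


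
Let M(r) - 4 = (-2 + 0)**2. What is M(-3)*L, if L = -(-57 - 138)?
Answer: 1560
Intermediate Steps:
M(r) = 8 (M(r) = 4 + (-2 + 0)**2 = 4 + (-2)**2 = 4 + 4 = 8)
L = 195 (L = -1*(-195) = 195)
M(-3)*L = 8*195 = 1560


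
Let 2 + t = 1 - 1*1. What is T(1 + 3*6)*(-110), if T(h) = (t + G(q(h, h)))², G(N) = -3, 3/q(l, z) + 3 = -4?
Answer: -2750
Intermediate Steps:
q(l, z) = -3/7 (q(l, z) = 3/(-3 - 4) = 3/(-7) = 3*(-⅐) = -3/7)
t = -2 (t = -2 + (1 - 1*1) = -2 + (1 - 1) = -2 + 0 = -2)
T(h) = 25 (T(h) = (-2 - 3)² = (-5)² = 25)
T(1 + 3*6)*(-110) = 25*(-110) = -2750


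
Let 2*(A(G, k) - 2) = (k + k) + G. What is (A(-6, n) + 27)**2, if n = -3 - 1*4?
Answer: 361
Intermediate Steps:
n = -7 (n = -3 - 4 = -7)
A(G, k) = 2 + k + G/2 (A(G, k) = 2 + ((k + k) + G)/2 = 2 + (2*k + G)/2 = 2 + (G + 2*k)/2 = 2 + (k + G/2) = 2 + k + G/2)
(A(-6, n) + 27)**2 = ((2 - 7 + (1/2)*(-6)) + 27)**2 = ((2 - 7 - 3) + 27)**2 = (-8 + 27)**2 = 19**2 = 361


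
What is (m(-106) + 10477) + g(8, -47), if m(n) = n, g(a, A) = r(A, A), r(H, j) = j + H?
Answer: 10277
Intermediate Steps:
r(H, j) = H + j
g(a, A) = 2*A (g(a, A) = A + A = 2*A)
(m(-106) + 10477) + g(8, -47) = (-106 + 10477) + 2*(-47) = 10371 - 94 = 10277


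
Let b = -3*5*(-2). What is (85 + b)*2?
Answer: 230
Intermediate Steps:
b = 30 (b = -15*(-2) = 30)
(85 + b)*2 = (85 + 30)*2 = 115*2 = 230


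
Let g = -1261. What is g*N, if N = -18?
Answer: 22698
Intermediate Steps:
g*N = -1261*(-18) = 22698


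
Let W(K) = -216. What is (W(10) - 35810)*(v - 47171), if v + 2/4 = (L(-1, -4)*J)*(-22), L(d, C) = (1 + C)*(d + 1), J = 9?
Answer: 1699400459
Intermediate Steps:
L(d, C) = (1 + C)*(1 + d)
v = -½ (v = -½ + ((1 - 4 - 1 - 4*(-1))*9)*(-22) = -½ + ((1 - 4 - 1 + 4)*9)*(-22) = -½ + (0*9)*(-22) = -½ + 0*(-22) = -½ + 0 = -½ ≈ -0.50000)
(W(10) - 35810)*(v - 47171) = (-216 - 35810)*(-½ - 47171) = -36026*(-94343/2) = 1699400459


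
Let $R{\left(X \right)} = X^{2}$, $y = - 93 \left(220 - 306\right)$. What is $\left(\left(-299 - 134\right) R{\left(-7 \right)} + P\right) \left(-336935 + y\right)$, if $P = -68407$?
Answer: $29480649688$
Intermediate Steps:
$y = 7998$ ($y = \left(-93\right) \left(-86\right) = 7998$)
$\left(\left(-299 - 134\right) R{\left(-7 \right)} + P\right) \left(-336935 + y\right) = \left(\left(-299 - 134\right) \left(-7\right)^{2} - 68407\right) \left(-336935 + 7998\right) = \left(\left(-433\right) 49 - 68407\right) \left(-328937\right) = \left(-21217 - 68407\right) \left(-328937\right) = \left(-89624\right) \left(-328937\right) = 29480649688$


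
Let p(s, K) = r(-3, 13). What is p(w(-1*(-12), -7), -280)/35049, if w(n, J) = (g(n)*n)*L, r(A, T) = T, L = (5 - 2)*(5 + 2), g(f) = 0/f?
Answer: 13/35049 ≈ 0.00037091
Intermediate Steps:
g(f) = 0
L = 21 (L = 3*7 = 21)
w(n, J) = 0 (w(n, J) = (0*n)*21 = 0*21 = 0)
p(s, K) = 13
p(w(-1*(-12), -7), -280)/35049 = 13/35049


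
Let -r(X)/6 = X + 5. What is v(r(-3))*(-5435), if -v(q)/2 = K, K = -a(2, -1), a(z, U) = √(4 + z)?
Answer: -10870*√6 ≈ -26626.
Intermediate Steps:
r(X) = -30 - 6*X (r(X) = -6*(X + 5) = -6*(5 + X) = -30 - 6*X)
K = -√6 (K = -√(4 + 2) = -√6 ≈ -2.4495)
v(q) = 2*√6 (v(q) = -(-2)*√6 = 2*√6)
v(r(-3))*(-5435) = (2*√6)*(-5435) = -10870*√6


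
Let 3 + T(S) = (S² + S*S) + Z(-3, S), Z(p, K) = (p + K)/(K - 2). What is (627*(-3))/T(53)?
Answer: -95931/286415 ≈ -0.33494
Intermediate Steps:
Z(p, K) = (K + p)/(-2 + K)
T(S) = -3 + 2*S² + (-3 + S)/(-2 + S) (T(S) = -3 + ((S² + S*S) + (S - 3)/(-2 + S)) = -3 + ((S² + S²) + (-3 + S)/(-2 + S)) = -3 + (2*S² + (-3 + S)/(-2 + S)) = -3 + 2*S² + (-3 + S)/(-2 + S))
(627*(-3))/T(53) = (627*(-3))/(((-3 + 53 + (-3 + 2*53²)*(-2 + 53))/(-2 + 53))) = -1881*51/(-3 + 53 + (-3 + 2*2809)*51) = -1881*51/(-3 + 53 + (-3 + 5618)*51) = -1881*51/(-3 + 53 + 5615*51) = -1881*51/(-3 + 53 + 286365) = -1881/((1/51)*286415) = -1881/286415/51 = -1881*51/286415 = -95931/286415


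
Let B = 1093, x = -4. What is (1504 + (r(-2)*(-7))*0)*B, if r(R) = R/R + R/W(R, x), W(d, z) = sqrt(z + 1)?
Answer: 1643872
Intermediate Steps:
W(d, z) = sqrt(1 + z)
r(R) = 1 - I*R*sqrt(3)/3 (r(R) = R/R + R/(sqrt(1 - 4)) = 1 + R/(sqrt(-3)) = 1 + R/((I*sqrt(3))) = 1 + R*(-I*sqrt(3)/3) = 1 - I*R*sqrt(3)/3)
(1504 + (r(-2)*(-7))*0)*B = (1504 + ((1 - 1/3*I*(-2)*sqrt(3))*(-7))*0)*1093 = (1504 + ((1 + 2*I*sqrt(3)/3)*(-7))*0)*1093 = (1504 + (-7 - 14*I*sqrt(3)/3)*0)*1093 = (1504 + 0)*1093 = 1504*1093 = 1643872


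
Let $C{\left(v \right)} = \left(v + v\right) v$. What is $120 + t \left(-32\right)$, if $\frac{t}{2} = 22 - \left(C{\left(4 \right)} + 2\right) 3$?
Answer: $5240$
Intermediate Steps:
$C{\left(v \right)} = 2 v^{2}$ ($C{\left(v \right)} = 2 v v = 2 v^{2}$)
$t = -160$ ($t = 2 \left(22 - \left(2 \cdot 4^{2} + 2\right) 3\right) = 2 \left(22 - \left(2 \cdot 16 + 2\right) 3\right) = 2 \left(22 - \left(32 + 2\right) 3\right) = 2 \left(22 - 34 \cdot 3\right) = 2 \left(22 - 102\right) = 2 \left(-80\right) = -160$)
$120 + t \left(-32\right) = 120 - -5120 = 120 + 5120 = 5240$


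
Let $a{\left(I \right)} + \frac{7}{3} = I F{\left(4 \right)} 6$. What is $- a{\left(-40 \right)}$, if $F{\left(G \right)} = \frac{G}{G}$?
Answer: $\frac{727}{3} \approx 242.33$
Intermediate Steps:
$F{\left(G \right)} = 1$
$a{\left(I \right)} = - \frac{7}{3} + 6 I$ ($a{\left(I \right)} = - \frac{7}{3} + I 1 \cdot 6 = - \frac{7}{3} + I 6 = - \frac{7}{3} + 6 I$)
$- a{\left(-40 \right)} = - (- \frac{7}{3} + 6 \left(-40\right)) = - (- \frac{7}{3} - 240) = \left(-1\right) \left(- \frac{727}{3}\right) = \frac{727}{3}$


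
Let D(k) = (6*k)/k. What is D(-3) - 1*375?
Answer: -369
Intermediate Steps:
D(k) = 6
D(-3) - 1*375 = 6 - 1*375 = 6 - 375 = -369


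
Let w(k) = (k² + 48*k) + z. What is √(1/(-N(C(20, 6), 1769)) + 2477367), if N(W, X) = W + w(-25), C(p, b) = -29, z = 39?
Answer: 2*√197709370285/565 ≈ 1574.0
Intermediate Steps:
w(k) = 39 + k² + 48*k (w(k) = (k² + 48*k) + 39 = 39 + k² + 48*k)
N(W, X) = -536 + W (N(W, X) = W + (39 + (-25)² + 48*(-25)) = W + (39 + 625 - 1200) = W - 536 = -536 + W)
√(1/(-N(C(20, 6), 1769)) + 2477367) = √(1/(-(-536 - 29)) + 2477367) = √(1/(-1*(-565)) + 2477367) = √(1/565 + 2477367) = √(1399712356/565) = 2*√197709370285/565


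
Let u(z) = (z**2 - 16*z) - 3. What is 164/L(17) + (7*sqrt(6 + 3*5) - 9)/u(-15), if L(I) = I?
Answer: 25205/2618 + sqrt(21)/66 ≈ 9.6970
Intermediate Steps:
u(z) = -3 + z**2 - 16*z
164/L(17) + (7*sqrt(6 + 3*5) - 9)/u(-15) = 164/17 + (7*sqrt(6 + 3*5) - 9)/(-3 + (-15)**2 - 16*(-15)) = 164*(1/17) + (7*sqrt(6 + 15) - 9)/(-3 + 225 + 240) = 164/17 + (7*sqrt(21) - 9)/462 = 164/17 + (-9 + 7*sqrt(21))*(1/462) = 164/17 + (-3/154 + sqrt(21)/66) = 25205/2618 + sqrt(21)/66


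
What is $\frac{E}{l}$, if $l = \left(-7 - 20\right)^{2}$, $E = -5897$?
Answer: $- \frac{5897}{729} \approx -8.0892$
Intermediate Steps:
$l = 729$ ($l = \left(-27\right)^{2} = 729$)
$\frac{E}{l} = - \frac{5897}{729}$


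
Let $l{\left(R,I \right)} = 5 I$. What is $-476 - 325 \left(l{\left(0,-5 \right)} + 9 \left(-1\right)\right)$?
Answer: $10574$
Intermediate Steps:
$-476 - 325 \left(l{\left(0,-5 \right)} + 9 \left(-1\right)\right) = -476 - 325 \left(5 \left(-5\right) + 9 \left(-1\right)\right) = -476 - 325 \left(-25 - 9\right) = -476 - -11050 = -476 + 11050 = 10574$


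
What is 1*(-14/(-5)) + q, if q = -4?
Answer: -6/5 ≈ -1.2000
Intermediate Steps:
1*(-14/(-5)) + q = 1*(-14/(-5)) - 4 = 1*(-14*(-⅕)) - 4 = 1*(14/5) - 4 = 14/5 - 4 = -6/5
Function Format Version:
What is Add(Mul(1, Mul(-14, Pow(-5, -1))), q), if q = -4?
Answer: Rational(-6, 5) ≈ -1.2000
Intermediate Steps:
Add(Mul(1, Mul(-14, Pow(-5, -1))), q) = Add(Mul(1, Mul(-14, Pow(-5, -1))), -4) = Add(Mul(1, Mul(-14, Rational(-1, 5))), -4) = Add(Mul(1, Rational(14, 5)), -4) = Add(Rational(14, 5), -4) = Rational(-6, 5)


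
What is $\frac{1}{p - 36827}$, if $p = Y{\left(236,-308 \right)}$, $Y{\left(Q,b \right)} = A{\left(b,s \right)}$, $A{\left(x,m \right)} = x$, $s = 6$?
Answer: $- \frac{1}{37135} \approx -2.6929 \cdot 10^{-5}$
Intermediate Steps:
$Y{\left(Q,b \right)} = b$
$p = -308$
$\frac{1}{p - 36827} = \frac{1}{-308 - 36827} = \frac{1}{-37135} = - \frac{1}{37135}$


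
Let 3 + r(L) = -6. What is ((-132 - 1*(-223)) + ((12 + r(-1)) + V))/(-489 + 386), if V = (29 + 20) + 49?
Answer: -192/103 ≈ -1.8641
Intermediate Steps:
r(L) = -9 (r(L) = -3 - 6 = -9)
V = 98 (V = 49 + 49 = 98)
((-132 - 1*(-223)) + ((12 + r(-1)) + V))/(-489 + 386) = ((-132 - 1*(-223)) + ((12 - 9) + 98))/(-489 + 386) = ((-132 + 223) + (3 + 98))/(-103) = (91 + 101)*(-1/103) = 192*(-1/103) = -192/103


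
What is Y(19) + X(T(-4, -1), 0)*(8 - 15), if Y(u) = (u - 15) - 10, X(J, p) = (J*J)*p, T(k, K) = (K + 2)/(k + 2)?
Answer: -6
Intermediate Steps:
T(k, K) = (2 + K)/(2 + k)
X(J, p) = p*J² (X(J, p) = J²*p = p*J²)
Y(u) = -25 + u (Y(u) = (-15 + u) - 10 = -25 + u)
Y(19) + X(T(-4, -1), 0)*(8 - 15) = (-25 + 19) + (0*((2 - 1)/(2 - 4))²)*(8 - 15) = -6 + (0*(1/(-2))²)*(-7) = -6 + (0*(-½*1)²)*(-7) = -6 + (0*(-½)²)*(-7) = -6 + (0*(¼))*(-7) = -6 + 0*(-7) = -6 + 0 = -6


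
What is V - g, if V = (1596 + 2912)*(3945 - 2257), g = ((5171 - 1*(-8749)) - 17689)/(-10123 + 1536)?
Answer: 65342807079/8587 ≈ 7.6095e+6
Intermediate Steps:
g = 3769/8587 (g = ((5171 + 8749) - 17689)/(-8587) = (13920 - 17689)*(-1/8587) = -3769*(-1/8587) = 3769/8587 ≈ 0.43892)
V = 7609504 (V = 4508*1688 = 7609504)
V - g = 7609504 - 1*3769/8587 = 7609504 - 3769/8587 = 65342807079/8587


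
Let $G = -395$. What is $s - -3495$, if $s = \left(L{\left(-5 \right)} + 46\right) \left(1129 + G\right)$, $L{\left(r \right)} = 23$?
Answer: $54141$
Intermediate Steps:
$s = 50646$ ($s = \left(23 + 46\right) \left(1129 - 395\right) = 69 \cdot 734 = 50646$)
$s - -3495 = 50646 - -3495 = 50646 + 3495 = 54141$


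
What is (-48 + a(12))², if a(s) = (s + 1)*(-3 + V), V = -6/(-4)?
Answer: 18225/4 ≈ 4556.3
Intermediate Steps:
V = 3/2 (V = -6*(-¼) = 3/2 ≈ 1.5000)
a(s) = -3/2 - 3*s/2 (a(s) = (s + 1)*(-3 + 3/2) = (1 + s)*(-3/2) = -3/2 - 3*s/2)
(-48 + a(12))² = (-48 + (-3/2 - 3/2*12))² = (-48 + (-3/2 - 18))² = (-48 - 39/2)² = (-135/2)² = 18225/4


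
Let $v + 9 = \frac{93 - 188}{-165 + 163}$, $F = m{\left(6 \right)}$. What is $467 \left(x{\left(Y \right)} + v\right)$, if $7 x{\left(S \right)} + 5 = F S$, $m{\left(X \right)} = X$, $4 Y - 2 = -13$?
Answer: $\frac{115816}{7} \approx 16545.0$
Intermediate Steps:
$Y = - \frac{11}{4}$ ($Y = \frac{1}{2} + \frac{1}{4} \left(-13\right) = \frac{1}{2} - \frac{13}{4} = - \frac{11}{4} \approx -2.75$)
$F = 6$
$x{\left(S \right)} = - \frac{5}{7} + \frac{6 S}{7}$
$v = \frac{77}{2}$ ($v = -9 + \frac{93 - 188}{-165 + 163} = -9 - \frac{95}{-2} = -9 - - \frac{95}{2} = -9 + \frac{95}{2} = \frac{77}{2} \approx 38.5$)
$467 \left(x{\left(Y \right)} + v\right) = 467 \left(\left(- \frac{5}{7} + \frac{6}{7} \left(- \frac{11}{4}\right)\right) + \frac{77}{2}\right) = 467 \left(\left(- \frac{5}{7} - \frac{33}{14}\right) + \frac{77}{2}\right) = 467 \left(- \frac{43}{14} + \frac{77}{2}\right) = 467 \cdot \frac{248}{7} = \frac{115816}{7}$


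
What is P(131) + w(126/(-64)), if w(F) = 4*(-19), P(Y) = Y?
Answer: 55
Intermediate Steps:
w(F) = -76
P(131) + w(126/(-64)) = 131 - 76 = 55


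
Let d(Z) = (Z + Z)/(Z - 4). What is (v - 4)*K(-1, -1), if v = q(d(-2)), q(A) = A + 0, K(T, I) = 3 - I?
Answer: -40/3 ≈ -13.333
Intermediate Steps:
d(Z) = 2*Z/(-4 + Z) (d(Z) = (2*Z)/(-4 + Z) = 2*Z/(-4 + Z))
q(A) = A
v = 2/3 (v = 2*(-2)/(-4 - 2) = 2*(-2)/(-6) = 2*(-2)*(-1/6) = 2/3 ≈ 0.66667)
(v - 4)*K(-1, -1) = (2/3 - 4)*(3 - 1*(-1)) = -10*(3 + 1)/3 = -10/3*4 = -40/3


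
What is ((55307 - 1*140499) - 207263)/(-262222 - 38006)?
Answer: 97485/100076 ≈ 0.97411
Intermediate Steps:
((55307 - 1*140499) - 207263)/(-262222 - 38006) = ((55307 - 140499) - 207263)/(-300228) = (-85192 - 207263)*(-1/300228) = -292455*(-1/300228) = 97485/100076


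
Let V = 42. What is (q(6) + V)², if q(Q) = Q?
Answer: 2304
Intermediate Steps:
(q(6) + V)² = (6 + 42)² = 48² = 2304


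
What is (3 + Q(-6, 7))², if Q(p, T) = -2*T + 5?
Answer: 36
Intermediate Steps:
Q(p, T) = 5 - 2*T
(3 + Q(-6, 7))² = (3 + (5 - 2*7))² = (3 + (5 - 14))² = (3 - 9)² = (-6)² = 36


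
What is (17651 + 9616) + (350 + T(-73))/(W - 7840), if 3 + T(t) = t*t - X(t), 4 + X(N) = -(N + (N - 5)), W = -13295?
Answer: 192094172/7045 ≈ 27267.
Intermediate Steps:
X(N) = 1 - 2*N (X(N) = -4 - (N + (N - 5)) = -4 - (N + (-5 + N)) = -4 - (-5 + 2*N) = -4 + (5 - 2*N) = 1 - 2*N)
T(t) = -4 + t² + 2*t (T(t) = -3 + (t*t - (1 - 2*t)) = -3 + (t² + (-1 + 2*t)) = -3 + (-1 + t² + 2*t) = -4 + t² + 2*t)
(17651 + 9616) + (350 + T(-73))/(W - 7840) = (17651 + 9616) + (350 + (-4 + (-73)² + 2*(-73)))/(-13295 - 7840) = 27267 + (350 + (-4 + 5329 - 146))/(-21135) = 27267 + (350 + 5179)*(-1/21135) = 27267 + 5529*(-1/21135) = 27267 - 1843/7045 = 192094172/7045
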